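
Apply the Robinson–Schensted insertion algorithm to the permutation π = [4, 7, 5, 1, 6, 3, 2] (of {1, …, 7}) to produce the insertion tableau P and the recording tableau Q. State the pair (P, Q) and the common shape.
P = [1, 2, 6] / [3, 5] / [4] / [7];  Q = [1, 2, 5] / [3, 6] / [4] / [7];  common shape = (3, 2, 1, 1)

Row-insert the values π_1, π_2, … into P one at a time, bumping the leftmost entry strictly greater than the inserted value down to the next row. The recording tableau Q records, in position (i, j), the step at which that cell was added to P.
  Insert 4 (step 1): P = [4];  Q = [1]
  Insert 7 (step 2): P = [4, 7];  Q = [1, 2]
  Insert 5 (step 3): P = [4, 5] / [7];  Q = [1, 2] / [3]
  Insert 1 (step 4): P = [1, 5] / [4] / [7];  Q = [1, 2] / [3] / [4]
  Insert 6 (step 5): P = [1, 5, 6] / [4] / [7];  Q = [1, 2, 5] / [3] / [4]
  Insert 3 (step 6): P = [1, 3, 6] / [4, 5] / [7];  Q = [1, 2, 5] / [3, 6] / [4]
  Insert 2 (step 7): P = [1, 2, 6] / [3, 5] / [4] / [7];  Q = [1, 2, 5] / [3, 6] / [4] / [7]
Final shape: (3, 2, 1, 1).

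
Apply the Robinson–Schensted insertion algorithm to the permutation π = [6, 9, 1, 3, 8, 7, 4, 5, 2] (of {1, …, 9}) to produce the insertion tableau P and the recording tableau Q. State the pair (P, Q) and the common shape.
P = [1, 2, 4, 5] / [3, 7] / [6] / [8] / [9];  Q = [1, 2, 5, 8] / [3, 4] / [6] / [7] / [9];  common shape = (4, 2, 1, 1, 1)

Row-insert the values π_1, π_2, … into P one at a time, bumping the leftmost entry strictly greater than the inserted value down to the next row. The recording tableau Q records, in position (i, j), the step at which that cell was added to P.
  Insert 6 (step 1): P = [6];  Q = [1]
  Insert 9 (step 2): P = [6, 9];  Q = [1, 2]
  Insert 1 (step 3): P = [1, 9] / [6];  Q = [1, 2] / [3]
  Insert 3 (step 4): P = [1, 3] / [6, 9];  Q = [1, 2] / [3, 4]
  Insert 8 (step 5): P = [1, 3, 8] / [6, 9];  Q = [1, 2, 5] / [3, 4]
  Insert 7 (step 6): P = [1, 3, 7] / [6, 8] / [9];  Q = [1, 2, 5] / [3, 4] / [6]
  Insert 4 (step 7): P = [1, 3, 4] / [6, 7] / [8] / [9];  Q = [1, 2, 5] / [3, 4] / [6] / [7]
  Insert 5 (step 8): P = [1, 3, 4, 5] / [6, 7] / [8] / [9];  Q = [1, 2, 5, 8] / [3, 4] / [6] / [7]
  Insert 2 (step 9): P = [1, 2, 4, 5] / [3, 7] / [6] / [8] / [9];  Q = [1, 2, 5, 8] / [3, 4] / [6] / [7] / [9]
Final shape: (4, 2, 1, 1, 1).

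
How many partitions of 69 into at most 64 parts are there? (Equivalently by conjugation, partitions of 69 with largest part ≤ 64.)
p(69, parts ≤ 64) = 3554333

Use the recurrence p(n, m) = p(n, m−1) + p(n−m, m): either the largest part is < m (count p(n, m−1)) or the largest part is exactly m (remove one copy of m, count p(n−m, m)). With p(0, ·) = 1 this gives p(69, parts ≤ 64) = 3554333. (By conjugating Young diagrams, this also counts partitions of 69 into at most 64 parts.)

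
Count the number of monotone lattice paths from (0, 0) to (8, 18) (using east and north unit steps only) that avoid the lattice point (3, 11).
Number of paths = 1273987

Total paths from (0, 0) to (8, 18): C(26, 8) = 1562275. Paths through (3, 11): (paths (0, 0) → (3, 11)) × (paths (3, 11) → (8, 18)) = C(14, 3) · C(12, 5) = 364 · 792 = 288288. Avoidance count = 1562275 − 288288 = 1273987.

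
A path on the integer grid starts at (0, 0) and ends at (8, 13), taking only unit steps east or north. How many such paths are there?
Number of paths = 203490

A monotone lattice path from (0, 0) to (8, 13) consists of 8 east steps and 13 north steps in some order, so it is determined by which 8 of the 21 steps are east. The count is C(21, 8) = 203490.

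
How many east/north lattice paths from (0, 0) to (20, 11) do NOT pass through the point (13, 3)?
Number of paths = 81068715

Total paths from (0, 0) to (20, 11): C(31, 20) = 84672315. Paths through (13, 3): (paths (0, 0) → (13, 3)) × (paths (13, 3) → (20, 11)) = C(16, 13) · C(15, 7) = 560 · 6435 = 3603600. Avoidance count = 84672315 − 3603600 = 81068715.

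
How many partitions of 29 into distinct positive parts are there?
q(29) = 256

A partition into distinct parts is a strictly decreasing sequence summing to n. The recurrence d(n, m) = d(n, m−1) + d(n−m, m−1) (use part m at most once) with q(n) = d(n, n) gives q(29) = 256. (Euler's theorem: # distinct-part partitions = # odd-part partitions.)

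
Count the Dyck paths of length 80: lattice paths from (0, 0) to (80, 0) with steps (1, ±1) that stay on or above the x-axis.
C_40 = 2622127042276492108820

These Dyck paths are counted by the Catalan number C_n = (1/(n + 1)) · C(2n, n). For n = 40: C_40 = (1/41) · C(80, 40) = 107507208733336176461620/41 = 2622127042276492108820.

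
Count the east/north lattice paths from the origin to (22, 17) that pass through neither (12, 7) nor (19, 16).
Number of paths = 27777671562

Inclusion–exclusion. Total paths: C(39, 22) = 51021117810. Through P₁: C(19, 12)·C(20, 10) = 9309485328. Through P₂: C(35, 19)·C(4, 3) = 16239715800. Since P₁ is strictly southwest of P₂, a monotone path through both must visit P₁ then P₂; paths through both = C(19, 12)·C(16, 7)·C(4, 3) = 2305754880. Avoid both = 51021117810 − 9309485328 − 16239715800 + 2305754880 = 27777671562.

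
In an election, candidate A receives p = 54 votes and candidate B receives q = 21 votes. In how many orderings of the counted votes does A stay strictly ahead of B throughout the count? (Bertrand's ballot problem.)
Strict-lead orderings = 925555503026503448

Total orderings of the 75 votes with 54 for A: C(75, 54) = 2103535234151144200. By the Bertrand ballot formula (Cycle Lemma / reflection principle), the number of orderings in which A is strictly ahead of B throughout is (p − q)/(p + q) · C(p + q, p) = (54 − 21)/(54 + 21) · 2103535234151144200 = 925555503026503448.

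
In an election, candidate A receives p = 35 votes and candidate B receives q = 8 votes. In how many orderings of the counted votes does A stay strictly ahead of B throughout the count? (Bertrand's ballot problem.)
Strict-lead orderings = 91051857

Total orderings of the 43 votes with 35 for A: C(43, 35) = 145008513. By the Bertrand ballot formula (Cycle Lemma / reflection principle), the number of orderings in which A is strictly ahead of B throughout is (p − q)/(p + q) · C(p + q, p) = (35 − 8)/(35 + 8) · 145008513 = 91051857.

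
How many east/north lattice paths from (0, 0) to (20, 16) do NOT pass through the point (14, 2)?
Number of paths = 7303220910

Total paths from (0, 0) to (20, 16): C(36, 20) = 7307872110. Paths through (14, 2): (paths (0, 0) → (14, 2)) × (paths (14, 2) → (20, 16)) = C(16, 14) · C(20, 6) = 120 · 38760 = 4651200. Avoidance count = 7307872110 − 4651200 = 7303220910.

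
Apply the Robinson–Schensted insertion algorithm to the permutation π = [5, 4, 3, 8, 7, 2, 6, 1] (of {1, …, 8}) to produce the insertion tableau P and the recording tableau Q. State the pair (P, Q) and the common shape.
P = [1, 6] / [2, 7] / [3, 8] / [4] / [5];  Q = [1, 4] / [2, 5] / [3, 7] / [6] / [8];  common shape = (2, 2, 2, 1, 1)

Row-insert the values π_1, π_2, … into P one at a time, bumping the leftmost entry strictly greater than the inserted value down to the next row. The recording tableau Q records, in position (i, j), the step at which that cell was added to P.
  Insert 5 (step 1): P = [5];  Q = [1]
  Insert 4 (step 2): P = [4] / [5];  Q = [1] / [2]
  Insert 3 (step 3): P = [3] / [4] / [5];  Q = [1] / [2] / [3]
  Insert 8 (step 4): P = [3, 8] / [4] / [5];  Q = [1, 4] / [2] / [3]
  Insert 7 (step 5): P = [3, 7] / [4, 8] / [5];  Q = [1, 4] / [2, 5] / [3]
  Insert 2 (step 6): P = [2, 7] / [3, 8] / [4] / [5];  Q = [1, 4] / [2, 5] / [3] / [6]
  Insert 6 (step 7): P = [2, 6] / [3, 7] / [4, 8] / [5];  Q = [1, 4] / [2, 5] / [3, 7] / [6]
  Insert 1 (step 8): P = [1, 6] / [2, 7] / [3, 8] / [4] / [5];  Q = [1, 4] / [2, 5] / [3, 7] / [6] / [8]
Final shape: (2, 2, 2, 1, 1).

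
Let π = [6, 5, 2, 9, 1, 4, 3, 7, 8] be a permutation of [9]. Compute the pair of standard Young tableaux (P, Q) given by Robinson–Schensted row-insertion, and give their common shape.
P = [1, 3, 7, 8] / [2, 4] / [5, 9] / [6];  Q = [1, 4, 8, 9] / [2, 6] / [3, 7] / [5];  common shape = (4, 2, 2, 1)

Row-insert the values π_1, π_2, … into P one at a time, bumping the leftmost entry strictly greater than the inserted value down to the next row. The recording tableau Q records, in position (i, j), the step at which that cell was added to P.
  Insert 6 (step 1): P = [6];  Q = [1]
  Insert 5 (step 2): P = [5] / [6];  Q = [1] / [2]
  Insert 2 (step 3): P = [2] / [5] / [6];  Q = [1] / [2] / [3]
  Insert 9 (step 4): P = [2, 9] / [5] / [6];  Q = [1, 4] / [2] / [3]
  Insert 1 (step 5): P = [1, 9] / [2] / [5] / [6];  Q = [1, 4] / [2] / [3] / [5]
  Insert 4 (step 6): P = [1, 4] / [2, 9] / [5] / [6];  Q = [1, 4] / [2, 6] / [3] / [5]
  Insert 3 (step 7): P = [1, 3] / [2, 4] / [5, 9] / [6];  Q = [1, 4] / [2, 6] / [3, 7] / [5]
  Insert 7 (step 8): P = [1, 3, 7] / [2, 4] / [5, 9] / [6];  Q = [1, 4, 8] / [2, 6] / [3, 7] / [5]
  Insert 8 (step 9): P = [1, 3, 7, 8] / [2, 4] / [5, 9] / [6];  Q = [1, 4, 8, 9] / [2, 6] / [3, 7] / [5]
Final shape: (4, 2, 2, 1).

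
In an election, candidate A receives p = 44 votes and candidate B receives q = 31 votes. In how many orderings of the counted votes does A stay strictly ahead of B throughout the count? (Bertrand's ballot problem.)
Strict-lead orderings = 196730953512334039344

Total orderings of the 75 votes with 44 for A: C(75, 44) = 1134986270263465611600. By the Bertrand ballot formula (Cycle Lemma / reflection principle), the number of orderings in which A is strictly ahead of B throughout is (p − q)/(p + q) · C(p + q, p) = (44 − 31)/(44 + 31) · 1134986270263465611600 = 196730953512334039344.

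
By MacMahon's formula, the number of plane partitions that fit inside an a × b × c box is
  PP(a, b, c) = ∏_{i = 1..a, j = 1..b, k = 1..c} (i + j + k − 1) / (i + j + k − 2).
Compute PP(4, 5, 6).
PP(4, 5, 6) = 133613766

Evaluate the triple product over i = 1..4, j = 1..5, k = 1..6. The factors are (2/1) · (3/2) · (4/3) · (5/4) · (6/5) · (7/6) · (3/2) · (4/3) · … (120 factors total). The numerators and denominators telescope so the product is an integer; carrying out the multiplication exactly gives PP(4, 5, 6) = 133613766.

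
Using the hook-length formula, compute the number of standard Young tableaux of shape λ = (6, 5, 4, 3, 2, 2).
# SYT of shape (6, 5, 4, 3, 2, 2) = 2979744768

Hook-length formula: f^λ = n! / Π hook(c), product over all cells c of the Young diagram. For λ = (6, 5, 4, 3, 2, 2), n = 22 boxes. Hook lengths by row (left-to-right, top-to-bottom): [11, 10, 7, 5, 3, 1]; [9, 8, 5, 3, 1]; [7, 6, 3, 1]; [5, 4, 1]; [3, 2]; [2, 1]. Product of hooks = 377213760000. So f^λ = 22! / 377213760000 = 1124000727777607680000 / 377213760000 = 2979744768.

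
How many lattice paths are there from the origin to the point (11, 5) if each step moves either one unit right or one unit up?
Number of paths = 4368

A monotone lattice path from (0, 0) to (11, 5) consists of 11 east steps and 5 north steps in some order, so it is determined by which 11 of the 16 steps are east. The count is C(16, 11) = 4368.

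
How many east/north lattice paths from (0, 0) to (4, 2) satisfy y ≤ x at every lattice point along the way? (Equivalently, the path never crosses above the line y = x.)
Number of paths = 9

By the reflection principle (André's argument), the number of monotone paths to (4, 2) with n ≤ m that never go above y = x is C(6, 4) − C(6, 5) = 15 − 6 = 9.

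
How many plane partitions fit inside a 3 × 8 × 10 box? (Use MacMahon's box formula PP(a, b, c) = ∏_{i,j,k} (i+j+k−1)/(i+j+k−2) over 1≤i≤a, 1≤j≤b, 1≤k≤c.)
PP(3, 8, 10) = 1028698128744

Evaluate the triple product over i = 1..3, j = 1..8, k = 1..10. The factors are (2/1) · (3/2) · (4/3) · (5/4) · (6/5) · (7/6) · (8/7) · (9/8) · … (240 factors total). The numerators and denominators telescope so the product is an integer; carrying out the multiplication exactly gives PP(3, 8, 10) = 1028698128744.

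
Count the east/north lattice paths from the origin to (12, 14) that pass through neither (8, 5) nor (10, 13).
Number of paths = 5479042

Inclusion–exclusion. Total paths: C(26, 12) = 9657700. Through P₁: C(13, 8)·C(13, 4) = 920205. Through P₂: C(23, 10)·C(3, 2) = 3432198. Since P₁ is strictly southwest of P₂, a monotone path through both must visit P₁ then P₂; paths through both = C(13, 8)·C(10, 2)·C(3, 2) = 173745. Avoid both = 9657700 − 920205 − 3432198 + 173745 = 5479042.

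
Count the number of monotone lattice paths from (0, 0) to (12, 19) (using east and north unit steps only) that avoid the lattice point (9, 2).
Number of paths = 141057825

Total paths from (0, 0) to (12, 19): C(31, 12) = 141120525. Paths through (9, 2): (paths (0, 0) → (9, 2)) × (paths (9, 2) → (12, 19)) = C(11, 9) · C(20, 3) = 55 · 1140 = 62700. Avoidance count = 141120525 − 62700 = 141057825.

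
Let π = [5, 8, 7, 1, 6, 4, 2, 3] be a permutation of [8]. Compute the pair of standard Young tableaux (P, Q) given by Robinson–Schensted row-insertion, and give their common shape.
P = [1, 2, 3] / [4, 6] / [5] / [7] / [8];  Q = [1, 2, 8] / [3, 5] / [4] / [6] / [7];  common shape = (3, 2, 1, 1, 1)

Row-insert the values π_1, π_2, … into P one at a time, bumping the leftmost entry strictly greater than the inserted value down to the next row. The recording tableau Q records, in position (i, j), the step at which that cell was added to P.
  Insert 5 (step 1): P = [5];  Q = [1]
  Insert 8 (step 2): P = [5, 8];  Q = [1, 2]
  Insert 7 (step 3): P = [5, 7] / [8];  Q = [1, 2] / [3]
  Insert 1 (step 4): P = [1, 7] / [5] / [8];  Q = [1, 2] / [3] / [4]
  Insert 6 (step 5): P = [1, 6] / [5, 7] / [8];  Q = [1, 2] / [3, 5] / [4]
  Insert 4 (step 6): P = [1, 4] / [5, 6] / [7] / [8];  Q = [1, 2] / [3, 5] / [4] / [6]
  Insert 2 (step 7): P = [1, 2] / [4, 6] / [5] / [7] / [8];  Q = [1, 2] / [3, 5] / [4] / [6] / [7]
  Insert 3 (step 8): P = [1, 2, 3] / [4, 6] / [5] / [7] / [8];  Q = [1, 2, 8] / [3, 5] / [4] / [6] / [7]
Final shape: (3, 2, 1, 1, 1).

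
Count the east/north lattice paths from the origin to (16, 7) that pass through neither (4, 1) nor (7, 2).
Number of paths = 120305

Inclusion–exclusion. Total paths: C(23, 16) = 245157. Through P₁: C(5, 4)·C(18, 12) = 92820. Through P₂: C(9, 7)·C(14, 9) = 72072. Since P₁ is strictly southwest of P₂, a monotone path through both must visit P₁ then P₂; paths through both = C(5, 4)·C(4, 3)·C(14, 9) = 40040. Avoid both = 245157 − 92820 − 72072 + 40040 = 120305.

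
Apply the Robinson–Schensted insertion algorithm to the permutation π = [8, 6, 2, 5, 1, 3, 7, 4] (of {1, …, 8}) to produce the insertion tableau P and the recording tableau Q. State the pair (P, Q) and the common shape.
P = [1, 3, 4] / [2, 5, 7] / [6] / [8];  Q = [1, 4, 7] / [2, 6, 8] / [3] / [5];  common shape = (3, 3, 1, 1)

Row-insert the values π_1, π_2, … into P one at a time, bumping the leftmost entry strictly greater than the inserted value down to the next row. The recording tableau Q records, in position (i, j), the step at which that cell was added to P.
  Insert 8 (step 1): P = [8];  Q = [1]
  Insert 6 (step 2): P = [6] / [8];  Q = [1] / [2]
  Insert 2 (step 3): P = [2] / [6] / [8];  Q = [1] / [2] / [3]
  Insert 5 (step 4): P = [2, 5] / [6] / [8];  Q = [1, 4] / [2] / [3]
  Insert 1 (step 5): P = [1, 5] / [2] / [6] / [8];  Q = [1, 4] / [2] / [3] / [5]
  Insert 3 (step 6): P = [1, 3] / [2, 5] / [6] / [8];  Q = [1, 4] / [2, 6] / [3] / [5]
  Insert 7 (step 7): P = [1, 3, 7] / [2, 5] / [6] / [8];  Q = [1, 4, 7] / [2, 6] / [3] / [5]
  Insert 4 (step 8): P = [1, 3, 4] / [2, 5, 7] / [6] / [8];  Q = [1, 4, 7] / [2, 6, 8] / [3] / [5]
Final shape: (3, 3, 1, 1).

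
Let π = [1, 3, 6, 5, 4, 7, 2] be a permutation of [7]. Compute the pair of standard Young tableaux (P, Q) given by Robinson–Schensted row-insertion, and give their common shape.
P = [1, 2, 4, 7] / [3] / [5] / [6];  Q = [1, 2, 3, 6] / [4] / [5] / [7];  common shape = (4, 1, 1, 1)

Row-insert the values π_1, π_2, … into P one at a time, bumping the leftmost entry strictly greater than the inserted value down to the next row. The recording tableau Q records, in position (i, j), the step at which that cell was added to P.
  Insert 1 (step 1): P = [1];  Q = [1]
  Insert 3 (step 2): P = [1, 3];  Q = [1, 2]
  Insert 6 (step 3): P = [1, 3, 6];  Q = [1, 2, 3]
  Insert 5 (step 4): P = [1, 3, 5] / [6];  Q = [1, 2, 3] / [4]
  Insert 4 (step 5): P = [1, 3, 4] / [5] / [6];  Q = [1, 2, 3] / [4] / [5]
  Insert 7 (step 6): P = [1, 3, 4, 7] / [5] / [6];  Q = [1, 2, 3, 6] / [4] / [5]
  Insert 2 (step 7): P = [1, 2, 4, 7] / [3] / [5] / [6];  Q = [1, 2, 3, 6] / [4] / [5] / [7]
Final shape: (4, 1, 1, 1).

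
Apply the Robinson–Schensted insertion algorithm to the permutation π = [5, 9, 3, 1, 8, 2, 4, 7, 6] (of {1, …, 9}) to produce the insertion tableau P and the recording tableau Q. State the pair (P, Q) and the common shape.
P = [1, 2, 4, 6] / [3, 7] / [5, 8] / [9];  Q = [1, 2, 7, 8] / [3, 5] / [4, 6] / [9];  common shape = (4, 2, 2, 1)

Row-insert the values π_1, π_2, … into P one at a time, bumping the leftmost entry strictly greater than the inserted value down to the next row. The recording tableau Q records, in position (i, j), the step at which that cell was added to P.
  Insert 5 (step 1): P = [5];  Q = [1]
  Insert 9 (step 2): P = [5, 9];  Q = [1, 2]
  Insert 3 (step 3): P = [3, 9] / [5];  Q = [1, 2] / [3]
  Insert 1 (step 4): P = [1, 9] / [3] / [5];  Q = [1, 2] / [3] / [4]
  Insert 8 (step 5): P = [1, 8] / [3, 9] / [5];  Q = [1, 2] / [3, 5] / [4]
  Insert 2 (step 6): P = [1, 2] / [3, 8] / [5, 9];  Q = [1, 2] / [3, 5] / [4, 6]
  Insert 4 (step 7): P = [1, 2, 4] / [3, 8] / [5, 9];  Q = [1, 2, 7] / [3, 5] / [4, 6]
  Insert 7 (step 8): P = [1, 2, 4, 7] / [3, 8] / [5, 9];  Q = [1, 2, 7, 8] / [3, 5] / [4, 6]
  Insert 6 (step 9): P = [1, 2, 4, 6] / [3, 7] / [5, 8] / [9];  Q = [1, 2, 7, 8] / [3, 5] / [4, 6] / [9]
Final shape: (4, 2, 2, 1).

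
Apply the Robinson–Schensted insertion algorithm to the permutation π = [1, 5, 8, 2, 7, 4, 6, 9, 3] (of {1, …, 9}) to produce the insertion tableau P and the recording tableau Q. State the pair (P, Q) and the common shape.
P = [1, 2, 3, 6, 9] / [4, 7] / [5] / [8];  Q = [1, 2, 3, 7, 8] / [4, 5] / [6] / [9];  common shape = (5, 2, 1, 1)

Row-insert the values π_1, π_2, … into P one at a time, bumping the leftmost entry strictly greater than the inserted value down to the next row. The recording tableau Q records, in position (i, j), the step at which that cell was added to P.
  Insert 1 (step 1): P = [1];  Q = [1]
  Insert 5 (step 2): P = [1, 5];  Q = [1, 2]
  Insert 8 (step 3): P = [1, 5, 8];  Q = [1, 2, 3]
  Insert 2 (step 4): P = [1, 2, 8] / [5];  Q = [1, 2, 3] / [4]
  Insert 7 (step 5): P = [1, 2, 7] / [5, 8];  Q = [1, 2, 3] / [4, 5]
  Insert 4 (step 6): P = [1, 2, 4] / [5, 7] / [8];  Q = [1, 2, 3] / [4, 5] / [6]
  Insert 6 (step 7): P = [1, 2, 4, 6] / [5, 7] / [8];  Q = [1, 2, 3, 7] / [4, 5] / [6]
  Insert 9 (step 8): P = [1, 2, 4, 6, 9] / [5, 7] / [8];  Q = [1, 2, 3, 7, 8] / [4, 5] / [6]
  Insert 3 (step 9): P = [1, 2, 3, 6, 9] / [4, 7] / [5] / [8];  Q = [1, 2, 3, 7, 8] / [4, 5] / [6] / [9]
Final shape: (5, 2, 1, 1).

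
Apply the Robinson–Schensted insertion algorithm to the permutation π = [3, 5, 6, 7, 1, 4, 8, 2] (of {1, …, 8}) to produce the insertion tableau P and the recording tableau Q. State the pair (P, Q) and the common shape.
P = [1, 2, 6, 7, 8] / [3, 4] / [5];  Q = [1, 2, 3, 4, 7] / [5, 6] / [8];  common shape = (5, 2, 1)

Row-insert the values π_1, π_2, … into P one at a time, bumping the leftmost entry strictly greater than the inserted value down to the next row. The recording tableau Q records, in position (i, j), the step at which that cell was added to P.
  Insert 3 (step 1): P = [3];  Q = [1]
  Insert 5 (step 2): P = [3, 5];  Q = [1, 2]
  Insert 6 (step 3): P = [3, 5, 6];  Q = [1, 2, 3]
  Insert 7 (step 4): P = [3, 5, 6, 7];  Q = [1, 2, 3, 4]
  Insert 1 (step 5): P = [1, 5, 6, 7] / [3];  Q = [1, 2, 3, 4] / [5]
  Insert 4 (step 6): P = [1, 4, 6, 7] / [3, 5];  Q = [1, 2, 3, 4] / [5, 6]
  Insert 8 (step 7): P = [1, 4, 6, 7, 8] / [3, 5];  Q = [1, 2, 3, 4, 7] / [5, 6]
  Insert 2 (step 8): P = [1, 2, 6, 7, 8] / [3, 4] / [5];  Q = [1, 2, 3, 4, 7] / [5, 6] / [8]
Final shape: (5, 2, 1).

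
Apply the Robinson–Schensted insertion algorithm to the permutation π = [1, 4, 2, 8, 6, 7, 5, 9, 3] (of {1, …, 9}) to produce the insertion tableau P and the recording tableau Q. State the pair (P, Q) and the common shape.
P = [1, 2, 3, 7, 9] / [4, 5] / [6] / [8];  Q = [1, 2, 4, 6, 8] / [3, 5] / [7] / [9];  common shape = (5, 2, 1, 1)

Row-insert the values π_1, π_2, … into P one at a time, bumping the leftmost entry strictly greater than the inserted value down to the next row. The recording tableau Q records, in position (i, j), the step at which that cell was added to P.
  Insert 1 (step 1): P = [1];  Q = [1]
  Insert 4 (step 2): P = [1, 4];  Q = [1, 2]
  Insert 2 (step 3): P = [1, 2] / [4];  Q = [1, 2] / [3]
  Insert 8 (step 4): P = [1, 2, 8] / [4];  Q = [1, 2, 4] / [3]
  Insert 6 (step 5): P = [1, 2, 6] / [4, 8];  Q = [1, 2, 4] / [3, 5]
  Insert 7 (step 6): P = [1, 2, 6, 7] / [4, 8];  Q = [1, 2, 4, 6] / [3, 5]
  Insert 5 (step 7): P = [1, 2, 5, 7] / [4, 6] / [8];  Q = [1, 2, 4, 6] / [3, 5] / [7]
  Insert 9 (step 8): P = [1, 2, 5, 7, 9] / [4, 6] / [8];  Q = [1, 2, 4, 6, 8] / [3, 5] / [7]
  Insert 3 (step 9): P = [1, 2, 3, 7, 9] / [4, 5] / [6] / [8];  Q = [1, 2, 4, 6, 8] / [3, 5] / [7] / [9]
Final shape: (5, 2, 1, 1).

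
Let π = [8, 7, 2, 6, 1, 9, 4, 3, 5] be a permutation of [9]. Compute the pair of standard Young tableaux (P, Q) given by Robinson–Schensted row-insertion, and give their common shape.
P = [1, 3, 5] / [2, 4, 9] / [6] / [7] / [8];  Q = [1, 4, 6] / [2, 7, 9] / [3] / [5] / [8];  common shape = (3, 3, 1, 1, 1)

Row-insert the values π_1, π_2, … into P one at a time, bumping the leftmost entry strictly greater than the inserted value down to the next row. The recording tableau Q records, in position (i, j), the step at which that cell was added to P.
  Insert 8 (step 1): P = [8];  Q = [1]
  Insert 7 (step 2): P = [7] / [8];  Q = [1] / [2]
  Insert 2 (step 3): P = [2] / [7] / [8];  Q = [1] / [2] / [3]
  Insert 6 (step 4): P = [2, 6] / [7] / [8];  Q = [1, 4] / [2] / [3]
  Insert 1 (step 5): P = [1, 6] / [2] / [7] / [8];  Q = [1, 4] / [2] / [3] / [5]
  Insert 9 (step 6): P = [1, 6, 9] / [2] / [7] / [8];  Q = [1, 4, 6] / [2] / [3] / [5]
  Insert 4 (step 7): P = [1, 4, 9] / [2, 6] / [7] / [8];  Q = [1, 4, 6] / [2, 7] / [3] / [5]
  Insert 3 (step 8): P = [1, 3, 9] / [2, 4] / [6] / [7] / [8];  Q = [1, 4, 6] / [2, 7] / [3] / [5] / [8]
  Insert 5 (step 9): P = [1, 3, 5] / [2, 4, 9] / [6] / [7] / [8];  Q = [1, 4, 6] / [2, 7, 9] / [3] / [5] / [8]
Final shape: (3, 3, 1, 1, 1).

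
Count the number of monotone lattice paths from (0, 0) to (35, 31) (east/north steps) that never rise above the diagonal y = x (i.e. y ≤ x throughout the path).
Number of paths = 889789498870352080

By the reflection principle (André's argument), the number of monotone paths to (35, 31) with n ≤ m that never go above y = x is C(66, 35) − C(66, 36) = 6406484391866534976 − 5516694892996182896 = 889789498870352080.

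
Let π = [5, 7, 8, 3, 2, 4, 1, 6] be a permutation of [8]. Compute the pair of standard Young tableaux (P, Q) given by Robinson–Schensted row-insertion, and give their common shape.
P = [1, 4, 6] / [2, 7, 8] / [3] / [5];  Q = [1, 2, 3] / [4, 6, 8] / [5] / [7];  common shape = (3, 3, 1, 1)

Row-insert the values π_1, π_2, … into P one at a time, bumping the leftmost entry strictly greater than the inserted value down to the next row. The recording tableau Q records, in position (i, j), the step at which that cell was added to P.
  Insert 5 (step 1): P = [5];  Q = [1]
  Insert 7 (step 2): P = [5, 7];  Q = [1, 2]
  Insert 8 (step 3): P = [5, 7, 8];  Q = [1, 2, 3]
  Insert 3 (step 4): P = [3, 7, 8] / [5];  Q = [1, 2, 3] / [4]
  Insert 2 (step 5): P = [2, 7, 8] / [3] / [5];  Q = [1, 2, 3] / [4] / [5]
  Insert 4 (step 6): P = [2, 4, 8] / [3, 7] / [5];  Q = [1, 2, 3] / [4, 6] / [5]
  Insert 1 (step 7): P = [1, 4, 8] / [2, 7] / [3] / [5];  Q = [1, 2, 3] / [4, 6] / [5] / [7]
  Insert 6 (step 8): P = [1, 4, 6] / [2, 7, 8] / [3] / [5];  Q = [1, 2, 3] / [4, 6, 8] / [5] / [7]
Final shape: (3, 3, 1, 1).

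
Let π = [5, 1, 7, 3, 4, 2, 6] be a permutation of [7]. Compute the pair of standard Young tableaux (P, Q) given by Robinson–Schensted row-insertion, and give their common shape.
P = [1, 2, 4, 6] / [3, 7] / [5];  Q = [1, 3, 5, 7] / [2, 4] / [6];  common shape = (4, 2, 1)

Row-insert the values π_1, π_2, … into P one at a time, bumping the leftmost entry strictly greater than the inserted value down to the next row. The recording tableau Q records, in position (i, j), the step at which that cell was added to P.
  Insert 5 (step 1): P = [5];  Q = [1]
  Insert 1 (step 2): P = [1] / [5];  Q = [1] / [2]
  Insert 7 (step 3): P = [1, 7] / [5];  Q = [1, 3] / [2]
  Insert 3 (step 4): P = [1, 3] / [5, 7];  Q = [1, 3] / [2, 4]
  Insert 4 (step 5): P = [1, 3, 4] / [5, 7];  Q = [1, 3, 5] / [2, 4]
  Insert 2 (step 6): P = [1, 2, 4] / [3, 7] / [5];  Q = [1, 3, 5] / [2, 4] / [6]
  Insert 6 (step 7): P = [1, 2, 4, 6] / [3, 7] / [5];  Q = [1, 3, 5, 7] / [2, 4] / [6]
Final shape: (4, 2, 1).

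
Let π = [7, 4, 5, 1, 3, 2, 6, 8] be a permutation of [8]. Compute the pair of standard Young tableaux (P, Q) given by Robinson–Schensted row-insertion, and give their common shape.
P = [1, 2, 6, 8] / [3, 5] / [4] / [7];  Q = [1, 3, 7, 8] / [2, 5] / [4] / [6];  common shape = (4, 2, 1, 1)

Row-insert the values π_1, π_2, … into P one at a time, bumping the leftmost entry strictly greater than the inserted value down to the next row. The recording tableau Q records, in position (i, j), the step at which that cell was added to P.
  Insert 7 (step 1): P = [7];  Q = [1]
  Insert 4 (step 2): P = [4] / [7];  Q = [1] / [2]
  Insert 5 (step 3): P = [4, 5] / [7];  Q = [1, 3] / [2]
  Insert 1 (step 4): P = [1, 5] / [4] / [7];  Q = [1, 3] / [2] / [4]
  Insert 3 (step 5): P = [1, 3] / [4, 5] / [7];  Q = [1, 3] / [2, 5] / [4]
  Insert 2 (step 6): P = [1, 2] / [3, 5] / [4] / [7];  Q = [1, 3] / [2, 5] / [4] / [6]
  Insert 6 (step 7): P = [1, 2, 6] / [3, 5] / [4] / [7];  Q = [1, 3, 7] / [2, 5] / [4] / [6]
  Insert 8 (step 8): P = [1, 2, 6, 8] / [3, 5] / [4] / [7];  Q = [1, 3, 7, 8] / [2, 5] / [4] / [6]
Final shape: (4, 2, 1, 1).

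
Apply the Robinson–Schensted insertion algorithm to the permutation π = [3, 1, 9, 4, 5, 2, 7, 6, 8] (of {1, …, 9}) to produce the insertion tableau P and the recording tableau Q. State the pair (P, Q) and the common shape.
P = [1, 2, 5, 6, 8] / [3, 4, 7] / [9];  Q = [1, 3, 5, 7, 9] / [2, 4, 8] / [6];  common shape = (5, 3, 1)

Row-insert the values π_1, π_2, … into P one at a time, bumping the leftmost entry strictly greater than the inserted value down to the next row. The recording tableau Q records, in position (i, j), the step at which that cell was added to P.
  Insert 3 (step 1): P = [3];  Q = [1]
  Insert 1 (step 2): P = [1] / [3];  Q = [1] / [2]
  Insert 9 (step 3): P = [1, 9] / [3];  Q = [1, 3] / [2]
  Insert 4 (step 4): P = [1, 4] / [3, 9];  Q = [1, 3] / [2, 4]
  Insert 5 (step 5): P = [1, 4, 5] / [3, 9];  Q = [1, 3, 5] / [2, 4]
  Insert 2 (step 6): P = [1, 2, 5] / [3, 4] / [9];  Q = [1, 3, 5] / [2, 4] / [6]
  Insert 7 (step 7): P = [1, 2, 5, 7] / [3, 4] / [9];  Q = [1, 3, 5, 7] / [2, 4] / [6]
  Insert 6 (step 8): P = [1, 2, 5, 6] / [3, 4, 7] / [9];  Q = [1, 3, 5, 7] / [2, 4, 8] / [6]
  Insert 8 (step 9): P = [1, 2, 5, 6, 8] / [3, 4, 7] / [9];  Q = [1, 3, 5, 7, 9] / [2, 4, 8] / [6]
Final shape: (5, 3, 1).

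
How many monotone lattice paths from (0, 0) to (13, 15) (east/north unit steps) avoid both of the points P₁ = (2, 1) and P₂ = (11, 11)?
Number of paths = 17645490

Inclusion–exclusion. Total paths: C(28, 13) = 37442160. Through P₁: C(3, 2)·C(25, 11) = 13372200. Through P₂: C(22, 11)·C(6, 2) = 10581480. Since P₁ is strictly southwest of P₂, a monotone path through both must visit P₁ then P₂; paths through both = C(3, 2)·C(19, 9)·C(6, 2) = 4157010. Avoid both = 37442160 − 13372200 − 10581480 + 4157010 = 17645490.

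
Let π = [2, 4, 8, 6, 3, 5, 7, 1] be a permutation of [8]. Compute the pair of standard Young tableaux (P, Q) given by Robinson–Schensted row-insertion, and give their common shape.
P = [1, 3, 5, 7] / [2, 6] / [4] / [8];  Q = [1, 2, 3, 7] / [4, 6] / [5] / [8];  common shape = (4, 2, 1, 1)

Row-insert the values π_1, π_2, … into P one at a time, bumping the leftmost entry strictly greater than the inserted value down to the next row. The recording tableau Q records, in position (i, j), the step at which that cell was added to P.
  Insert 2 (step 1): P = [2];  Q = [1]
  Insert 4 (step 2): P = [2, 4];  Q = [1, 2]
  Insert 8 (step 3): P = [2, 4, 8];  Q = [1, 2, 3]
  Insert 6 (step 4): P = [2, 4, 6] / [8];  Q = [1, 2, 3] / [4]
  Insert 3 (step 5): P = [2, 3, 6] / [4] / [8];  Q = [1, 2, 3] / [4] / [5]
  Insert 5 (step 6): P = [2, 3, 5] / [4, 6] / [8];  Q = [1, 2, 3] / [4, 6] / [5]
  Insert 7 (step 7): P = [2, 3, 5, 7] / [4, 6] / [8];  Q = [1, 2, 3, 7] / [4, 6] / [5]
  Insert 1 (step 8): P = [1, 3, 5, 7] / [2, 6] / [4] / [8];  Q = [1, 2, 3, 7] / [4, 6] / [5] / [8]
Final shape: (4, 2, 1, 1).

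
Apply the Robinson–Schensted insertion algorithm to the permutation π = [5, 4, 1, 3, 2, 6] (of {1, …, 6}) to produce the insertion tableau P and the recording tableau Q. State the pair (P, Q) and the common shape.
P = [1, 2, 6] / [3] / [4] / [5];  Q = [1, 4, 6] / [2] / [3] / [5];  common shape = (3, 1, 1, 1)

Row-insert the values π_1, π_2, … into P one at a time, bumping the leftmost entry strictly greater than the inserted value down to the next row. The recording tableau Q records, in position (i, j), the step at which that cell was added to P.
  Insert 5 (step 1): P = [5];  Q = [1]
  Insert 4 (step 2): P = [4] / [5];  Q = [1] / [2]
  Insert 1 (step 3): P = [1] / [4] / [5];  Q = [1] / [2] / [3]
  Insert 3 (step 4): P = [1, 3] / [4] / [5];  Q = [1, 4] / [2] / [3]
  Insert 2 (step 5): P = [1, 2] / [3] / [4] / [5];  Q = [1, 4] / [2] / [3] / [5]
  Insert 6 (step 6): P = [1, 2, 6] / [3] / [4] / [5];  Q = [1, 4, 6] / [2] / [3] / [5]
Final shape: (3, 1, 1, 1).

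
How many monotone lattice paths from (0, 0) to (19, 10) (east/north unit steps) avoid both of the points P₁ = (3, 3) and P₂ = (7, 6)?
Number of paths = 13277750

Inclusion–exclusion. Total paths: C(29, 19) = 20030010. Through P₁: C(6, 3)·C(23, 16) = 4903140. Through P₂: C(13, 7)·C(16, 12) = 3123120. Since P₁ is strictly southwest of P₂, a monotone path through both must visit P₁ then P₂; paths through both = C(6, 3)·C(7, 4)·C(16, 12) = 1274000. Avoid both = 20030010 − 4903140 − 3123120 + 1274000 = 13277750.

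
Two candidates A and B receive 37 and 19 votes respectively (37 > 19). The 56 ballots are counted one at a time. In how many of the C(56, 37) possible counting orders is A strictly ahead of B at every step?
Strict-lead orderings = 136496564854650

Total orderings of the 56 votes with 37 for A: C(56, 37) = 424655979547800. By the Bertrand ballot formula (Cycle Lemma / reflection principle), the number of orderings in which A is strictly ahead of B throughout is (p − q)/(p + q) · C(p + q, p) = (37 − 19)/(37 + 19) · 424655979547800 = 136496564854650.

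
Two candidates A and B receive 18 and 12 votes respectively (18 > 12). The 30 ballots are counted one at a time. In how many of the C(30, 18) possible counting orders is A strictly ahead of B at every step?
Strict-lead orderings = 17298645

Total orderings of the 30 votes with 18 for A: C(30, 18) = 86493225. By the Bertrand ballot formula (Cycle Lemma / reflection principle), the number of orderings in which A is strictly ahead of B throughout is (p − q)/(p + q) · C(p + q, p) = (18 − 12)/(18 + 12) · 86493225 = 17298645.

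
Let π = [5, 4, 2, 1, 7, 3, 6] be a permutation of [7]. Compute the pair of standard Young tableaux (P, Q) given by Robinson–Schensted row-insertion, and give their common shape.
P = [1, 3, 6] / [2, 7] / [4] / [5];  Q = [1, 5, 7] / [2, 6] / [3] / [4];  common shape = (3, 2, 1, 1)

Row-insert the values π_1, π_2, … into P one at a time, bumping the leftmost entry strictly greater than the inserted value down to the next row. The recording tableau Q records, in position (i, j), the step at which that cell was added to P.
  Insert 5 (step 1): P = [5];  Q = [1]
  Insert 4 (step 2): P = [4] / [5];  Q = [1] / [2]
  Insert 2 (step 3): P = [2] / [4] / [5];  Q = [1] / [2] / [3]
  Insert 1 (step 4): P = [1] / [2] / [4] / [5];  Q = [1] / [2] / [3] / [4]
  Insert 7 (step 5): P = [1, 7] / [2] / [4] / [5];  Q = [1, 5] / [2] / [3] / [4]
  Insert 3 (step 6): P = [1, 3] / [2, 7] / [4] / [5];  Q = [1, 5] / [2, 6] / [3] / [4]
  Insert 6 (step 7): P = [1, 3, 6] / [2, 7] / [4] / [5];  Q = [1, 5, 7] / [2, 6] / [3] / [4]
Final shape: (3, 2, 1, 1).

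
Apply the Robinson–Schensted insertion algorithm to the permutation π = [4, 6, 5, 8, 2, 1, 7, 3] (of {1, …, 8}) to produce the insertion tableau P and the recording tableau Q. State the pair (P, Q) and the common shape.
P = [1, 3, 7] / [2, 5] / [4, 8] / [6];  Q = [1, 2, 4] / [3, 7] / [5, 8] / [6];  common shape = (3, 2, 2, 1)

Row-insert the values π_1, π_2, … into P one at a time, bumping the leftmost entry strictly greater than the inserted value down to the next row. The recording tableau Q records, in position (i, j), the step at which that cell was added to P.
  Insert 4 (step 1): P = [4];  Q = [1]
  Insert 6 (step 2): P = [4, 6];  Q = [1, 2]
  Insert 5 (step 3): P = [4, 5] / [6];  Q = [1, 2] / [3]
  Insert 8 (step 4): P = [4, 5, 8] / [6];  Q = [1, 2, 4] / [3]
  Insert 2 (step 5): P = [2, 5, 8] / [4] / [6];  Q = [1, 2, 4] / [3] / [5]
  Insert 1 (step 6): P = [1, 5, 8] / [2] / [4] / [6];  Q = [1, 2, 4] / [3] / [5] / [6]
  Insert 7 (step 7): P = [1, 5, 7] / [2, 8] / [4] / [6];  Q = [1, 2, 4] / [3, 7] / [5] / [6]
  Insert 3 (step 8): P = [1, 3, 7] / [2, 5] / [4, 8] / [6];  Q = [1, 2, 4] / [3, 7] / [5, 8] / [6]
Final shape: (3, 2, 2, 1).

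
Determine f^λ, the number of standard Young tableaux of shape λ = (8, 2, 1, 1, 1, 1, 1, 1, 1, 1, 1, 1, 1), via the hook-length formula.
# SYT of shape (8, 2, 1, 1, 1, 1, 1, 1, 1, 1, 1, 1, 1) = 854658

Hook-length formula: f^λ = n! / Π hook(c), product over all cells c of the Young diagram. For λ = (8, 2, 1, 1, 1, 1, 1, 1, 1, 1, 1, 1, 1), n = 21 boxes. Hook lengths by row (left-to-right, top-to-bottom): [20, 8, 6, 5, 4, 3, 2, 1]; [13, 1]; [11]; [10]; [9]; [8]; [7]; [6]; [5]; [4]; [3]; [2]; [1]. Product of hooks = 59779399680000. So f^λ = 21! / 59779399680000 = 51090942171709440000 / 59779399680000 = 854658.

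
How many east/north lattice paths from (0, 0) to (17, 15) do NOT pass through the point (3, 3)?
Number of paths = 372568720

Total paths from (0, 0) to (17, 15): C(32, 17) = 565722720. Paths through (3, 3): (paths (0, 0) → (3, 3)) × (paths (3, 3) → (17, 15)) = C(6, 3) · C(26, 14) = 20 · 9657700 = 193154000. Avoidance count = 565722720 − 193154000 = 372568720.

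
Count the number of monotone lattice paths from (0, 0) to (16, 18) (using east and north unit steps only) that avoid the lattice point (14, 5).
Number of paths = 2202740490

Total paths from (0, 0) to (16, 18): C(34, 16) = 2203961430. Paths through (14, 5): (paths (0, 0) → (14, 5)) × (paths (14, 5) → (16, 18)) = C(19, 14) · C(15, 2) = 11628 · 105 = 1220940. Avoidance count = 2203961430 − 1220940 = 2202740490.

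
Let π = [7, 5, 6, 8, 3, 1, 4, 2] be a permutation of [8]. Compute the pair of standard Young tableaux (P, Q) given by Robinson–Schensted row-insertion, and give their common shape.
P = [1, 2, 8] / [3, 4] / [5, 6] / [7];  Q = [1, 3, 4] / [2, 7] / [5, 8] / [6];  common shape = (3, 2, 2, 1)

Row-insert the values π_1, π_2, … into P one at a time, bumping the leftmost entry strictly greater than the inserted value down to the next row. The recording tableau Q records, in position (i, j), the step at which that cell was added to P.
  Insert 7 (step 1): P = [7];  Q = [1]
  Insert 5 (step 2): P = [5] / [7];  Q = [1] / [2]
  Insert 6 (step 3): P = [5, 6] / [7];  Q = [1, 3] / [2]
  Insert 8 (step 4): P = [5, 6, 8] / [7];  Q = [1, 3, 4] / [2]
  Insert 3 (step 5): P = [3, 6, 8] / [5] / [7];  Q = [1, 3, 4] / [2] / [5]
  Insert 1 (step 6): P = [1, 6, 8] / [3] / [5] / [7];  Q = [1, 3, 4] / [2] / [5] / [6]
  Insert 4 (step 7): P = [1, 4, 8] / [3, 6] / [5] / [7];  Q = [1, 3, 4] / [2, 7] / [5] / [6]
  Insert 2 (step 8): P = [1, 2, 8] / [3, 4] / [5, 6] / [7];  Q = [1, 3, 4] / [2, 7] / [5, 8] / [6]
Final shape: (3, 2, 2, 1).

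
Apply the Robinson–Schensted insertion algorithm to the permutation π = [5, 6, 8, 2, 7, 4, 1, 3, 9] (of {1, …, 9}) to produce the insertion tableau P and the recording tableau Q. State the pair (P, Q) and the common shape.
P = [1, 3, 7, 9] / [2, 4] / [5, 6] / [8];  Q = [1, 2, 3, 9] / [4, 5] / [6, 8] / [7];  common shape = (4, 2, 2, 1)

Row-insert the values π_1, π_2, … into P one at a time, bumping the leftmost entry strictly greater than the inserted value down to the next row. The recording tableau Q records, in position (i, j), the step at which that cell was added to P.
  Insert 5 (step 1): P = [5];  Q = [1]
  Insert 6 (step 2): P = [5, 6];  Q = [1, 2]
  Insert 8 (step 3): P = [5, 6, 8];  Q = [1, 2, 3]
  Insert 2 (step 4): P = [2, 6, 8] / [5];  Q = [1, 2, 3] / [4]
  Insert 7 (step 5): P = [2, 6, 7] / [5, 8];  Q = [1, 2, 3] / [4, 5]
  Insert 4 (step 6): P = [2, 4, 7] / [5, 6] / [8];  Q = [1, 2, 3] / [4, 5] / [6]
  Insert 1 (step 7): P = [1, 4, 7] / [2, 6] / [5] / [8];  Q = [1, 2, 3] / [4, 5] / [6] / [7]
  Insert 3 (step 8): P = [1, 3, 7] / [2, 4] / [5, 6] / [8];  Q = [1, 2, 3] / [4, 5] / [6, 8] / [7]
  Insert 9 (step 9): P = [1, 3, 7, 9] / [2, 4] / [5, 6] / [8];  Q = [1, 2, 3, 9] / [4, 5] / [6, 8] / [7]
Final shape: (4, 2, 2, 1).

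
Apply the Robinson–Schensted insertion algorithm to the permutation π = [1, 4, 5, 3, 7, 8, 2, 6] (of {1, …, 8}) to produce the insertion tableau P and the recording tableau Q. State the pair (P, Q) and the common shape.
P = [1, 2, 5, 6, 8] / [3, 7] / [4];  Q = [1, 2, 3, 5, 6] / [4, 8] / [7];  common shape = (5, 2, 1)

Row-insert the values π_1, π_2, … into P one at a time, bumping the leftmost entry strictly greater than the inserted value down to the next row. The recording tableau Q records, in position (i, j), the step at which that cell was added to P.
  Insert 1 (step 1): P = [1];  Q = [1]
  Insert 4 (step 2): P = [1, 4];  Q = [1, 2]
  Insert 5 (step 3): P = [1, 4, 5];  Q = [1, 2, 3]
  Insert 3 (step 4): P = [1, 3, 5] / [4];  Q = [1, 2, 3] / [4]
  Insert 7 (step 5): P = [1, 3, 5, 7] / [4];  Q = [1, 2, 3, 5] / [4]
  Insert 8 (step 6): P = [1, 3, 5, 7, 8] / [4];  Q = [1, 2, 3, 5, 6] / [4]
  Insert 2 (step 7): P = [1, 2, 5, 7, 8] / [3] / [4];  Q = [1, 2, 3, 5, 6] / [4] / [7]
  Insert 6 (step 8): P = [1, 2, 5, 6, 8] / [3, 7] / [4];  Q = [1, 2, 3, 5, 6] / [4, 8] / [7]
Final shape: (5, 2, 1).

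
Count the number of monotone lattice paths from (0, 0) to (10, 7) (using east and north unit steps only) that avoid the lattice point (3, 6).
Number of paths = 18776

Total paths from (0, 0) to (10, 7): C(17, 10) = 19448. Paths through (3, 6): (paths (0, 0) → (3, 6)) × (paths (3, 6) → (10, 7)) = C(9, 3) · C(8, 7) = 84 · 8 = 672. Avoidance count = 19448 − 672 = 18776.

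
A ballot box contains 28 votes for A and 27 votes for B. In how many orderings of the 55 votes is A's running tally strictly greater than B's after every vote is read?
Strict-lead orderings = 69533550916004

Total orderings of the 55 votes with 28 for A: C(55, 28) = 3824345300380220. By the Bertrand ballot formula (Cycle Lemma / reflection principle), the number of orderings in which A is strictly ahead of B throughout is (p − q)/(p + q) · C(p + q, p) = (28 − 27)/(28 + 27) · 3824345300380220 = 69533550916004.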